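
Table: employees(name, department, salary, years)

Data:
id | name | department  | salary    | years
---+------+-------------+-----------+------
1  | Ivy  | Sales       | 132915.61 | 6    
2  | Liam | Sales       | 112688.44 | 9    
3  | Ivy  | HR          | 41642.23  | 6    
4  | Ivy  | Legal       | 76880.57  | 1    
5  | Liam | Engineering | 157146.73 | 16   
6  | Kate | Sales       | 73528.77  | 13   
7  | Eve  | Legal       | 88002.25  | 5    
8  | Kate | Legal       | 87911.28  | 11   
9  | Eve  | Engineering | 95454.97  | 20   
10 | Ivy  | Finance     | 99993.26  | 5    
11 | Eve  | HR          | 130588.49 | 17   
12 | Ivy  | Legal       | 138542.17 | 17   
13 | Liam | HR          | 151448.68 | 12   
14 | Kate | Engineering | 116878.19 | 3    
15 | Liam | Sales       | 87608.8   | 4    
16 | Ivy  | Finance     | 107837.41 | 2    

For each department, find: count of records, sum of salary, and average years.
SELECT department,
       COUNT(*) as cnt,
       SUM(salary) as total_salary,
       AVG(years) as avg_years
FROM employees
GROUP BY department

Result:
  Engineering: 3 records, 369479.89 total salary, 13.00 avg years
  Finance: 2 records, 207830.67 total salary, 3.50 avg years
  HR: 3 records, 323679.40 total salary, 11.67 avg years
  Legal: 4 records, 391336.27 total salary, 8.50 avg years
  Sales: 4 records, 406741.62 total salary, 8.00 avg years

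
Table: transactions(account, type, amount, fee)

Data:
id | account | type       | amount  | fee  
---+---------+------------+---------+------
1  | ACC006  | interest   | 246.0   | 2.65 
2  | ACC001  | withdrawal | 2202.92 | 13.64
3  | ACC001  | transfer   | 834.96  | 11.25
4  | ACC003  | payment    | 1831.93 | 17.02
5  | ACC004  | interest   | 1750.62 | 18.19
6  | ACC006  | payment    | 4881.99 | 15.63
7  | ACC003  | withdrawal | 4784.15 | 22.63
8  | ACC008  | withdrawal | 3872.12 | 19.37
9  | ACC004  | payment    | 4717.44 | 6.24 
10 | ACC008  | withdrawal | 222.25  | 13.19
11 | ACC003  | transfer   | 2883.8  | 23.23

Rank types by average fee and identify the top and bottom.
SELECT type, AVG(fee)
FROM transactions
GROUP BY type
ORDER BY AVG(fee)

All groups:
  interest: 10.42
  payment: 12.96
  withdrawal: 17.21
  transfer: 17.24

Highest: transfer (17.24)
Lowest: interest (10.42)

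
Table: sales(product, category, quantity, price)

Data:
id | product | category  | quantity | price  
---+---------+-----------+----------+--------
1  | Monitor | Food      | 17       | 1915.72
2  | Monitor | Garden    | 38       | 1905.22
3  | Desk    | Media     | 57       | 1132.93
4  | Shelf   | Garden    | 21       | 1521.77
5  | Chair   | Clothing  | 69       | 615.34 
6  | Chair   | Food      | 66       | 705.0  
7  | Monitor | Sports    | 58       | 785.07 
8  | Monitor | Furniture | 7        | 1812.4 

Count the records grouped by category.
SELECT category, COUNT(*) as count
FROM sales
GROUP BY category

Result:
  Clothing: 1
  Food: 2
  Furniture: 1
  Garden: 2
  Media: 1
  Sports: 1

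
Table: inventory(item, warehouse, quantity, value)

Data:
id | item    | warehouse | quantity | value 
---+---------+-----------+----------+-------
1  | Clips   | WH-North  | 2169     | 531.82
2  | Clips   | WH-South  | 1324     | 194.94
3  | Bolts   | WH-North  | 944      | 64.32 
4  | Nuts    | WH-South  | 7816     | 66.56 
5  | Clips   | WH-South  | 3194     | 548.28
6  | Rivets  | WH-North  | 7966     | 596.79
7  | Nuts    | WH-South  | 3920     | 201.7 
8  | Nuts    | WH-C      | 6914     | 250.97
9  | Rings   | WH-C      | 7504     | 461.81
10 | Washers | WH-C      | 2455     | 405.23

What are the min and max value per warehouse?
SELECT warehouse, MIN(value), MAX(value)
FROM inventory
GROUP BY warehouse

Result:
  WH-C: min=250.97, max=461.81
  WH-North: min=64.32, max=596.79
  WH-South: min=66.56, max=548.28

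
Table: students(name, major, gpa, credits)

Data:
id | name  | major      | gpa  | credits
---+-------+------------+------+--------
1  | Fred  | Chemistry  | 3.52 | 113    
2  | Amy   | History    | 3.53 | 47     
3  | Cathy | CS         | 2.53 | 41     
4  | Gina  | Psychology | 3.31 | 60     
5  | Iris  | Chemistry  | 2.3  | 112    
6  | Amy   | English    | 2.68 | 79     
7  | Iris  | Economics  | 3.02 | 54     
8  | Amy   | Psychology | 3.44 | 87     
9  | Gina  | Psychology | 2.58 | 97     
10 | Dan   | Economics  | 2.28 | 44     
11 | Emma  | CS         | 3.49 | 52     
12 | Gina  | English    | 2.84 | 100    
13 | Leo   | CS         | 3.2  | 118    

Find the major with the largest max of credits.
SELECT major, MAX(credits) as val
FROM students
GROUP BY major
ORDER BY val DESC
LIMIT 1

Result: CS with max(credits) = 118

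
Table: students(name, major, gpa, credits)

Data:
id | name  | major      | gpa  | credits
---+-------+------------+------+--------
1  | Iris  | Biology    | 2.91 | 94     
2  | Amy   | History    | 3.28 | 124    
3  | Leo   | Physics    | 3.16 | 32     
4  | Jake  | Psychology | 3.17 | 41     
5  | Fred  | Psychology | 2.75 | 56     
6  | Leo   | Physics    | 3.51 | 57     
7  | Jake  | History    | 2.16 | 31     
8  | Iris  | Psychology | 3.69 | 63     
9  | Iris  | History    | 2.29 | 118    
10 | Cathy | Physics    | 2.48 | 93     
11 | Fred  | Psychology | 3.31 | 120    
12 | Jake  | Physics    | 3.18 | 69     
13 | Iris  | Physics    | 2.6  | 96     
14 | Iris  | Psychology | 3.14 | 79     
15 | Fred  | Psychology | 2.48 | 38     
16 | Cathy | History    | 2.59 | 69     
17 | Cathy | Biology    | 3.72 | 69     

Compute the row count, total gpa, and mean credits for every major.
SELECT major,
       COUNT(*) as cnt,
       SUM(gpa) as total_gpa,
       AVG(credits) as avg_credits
FROM students
GROUP BY major

Result:
  Biology: 2 records, 6.63 total gpa, 81.50 avg credits
  History: 4 records, 10.32 total gpa, 85.50 avg credits
  Physics: 5 records, 14.93 total gpa, 69.40 avg credits
  Psychology: 6 records, 18.54 total gpa, 66.17 avg credits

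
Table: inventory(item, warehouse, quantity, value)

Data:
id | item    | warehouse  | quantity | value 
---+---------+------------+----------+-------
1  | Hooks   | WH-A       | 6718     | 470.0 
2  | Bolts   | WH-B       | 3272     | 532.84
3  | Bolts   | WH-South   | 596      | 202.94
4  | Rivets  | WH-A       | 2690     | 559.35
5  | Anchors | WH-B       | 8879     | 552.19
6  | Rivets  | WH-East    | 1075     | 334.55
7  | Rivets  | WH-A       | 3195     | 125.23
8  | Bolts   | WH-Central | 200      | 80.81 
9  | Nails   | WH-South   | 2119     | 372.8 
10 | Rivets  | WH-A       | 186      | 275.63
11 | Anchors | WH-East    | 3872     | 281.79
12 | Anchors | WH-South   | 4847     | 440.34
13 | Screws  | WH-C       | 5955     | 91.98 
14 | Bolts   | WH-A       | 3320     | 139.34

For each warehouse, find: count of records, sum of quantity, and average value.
SELECT warehouse,
       COUNT(*) as cnt,
       SUM(quantity) as total_quantity,
       AVG(value) as avg_value
FROM inventory
GROUP BY warehouse

Result:
  WH-A: 5 records, 16109 total quantity, 313.91 avg value
  WH-B: 2 records, 12151 total quantity, 542.52 avg value
  WH-C: 1 records, 5955 total quantity, 91.98 avg value
  WH-Central: 1 records, 200 total quantity, 80.81 avg value
  WH-East: 2 records, 4947 total quantity, 308.17 avg value
  WH-South: 3 records, 7562 total quantity, 338.69 avg value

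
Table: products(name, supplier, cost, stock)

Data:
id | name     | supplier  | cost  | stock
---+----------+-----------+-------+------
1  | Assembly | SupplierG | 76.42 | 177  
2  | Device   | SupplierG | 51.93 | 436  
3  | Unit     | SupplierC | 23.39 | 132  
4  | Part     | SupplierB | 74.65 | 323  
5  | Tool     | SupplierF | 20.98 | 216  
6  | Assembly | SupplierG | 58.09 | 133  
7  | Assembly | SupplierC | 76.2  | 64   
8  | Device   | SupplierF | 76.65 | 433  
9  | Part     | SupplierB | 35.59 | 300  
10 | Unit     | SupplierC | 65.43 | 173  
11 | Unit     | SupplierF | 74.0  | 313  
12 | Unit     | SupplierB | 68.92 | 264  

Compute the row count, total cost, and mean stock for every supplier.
SELECT supplier,
       COUNT(*) as cnt,
       SUM(cost) as total_cost,
       AVG(stock) as avg_stock
FROM products
GROUP BY supplier

Result:
  SupplierB: 3 records, 179.16 total cost, 295.67 avg stock
  SupplierC: 3 records, 165.02 total cost, 123.00 avg stock
  SupplierF: 3 records, 171.63 total cost, 320.67 avg stock
  SupplierG: 3 records, 186.44 total cost, 248.67 avg stock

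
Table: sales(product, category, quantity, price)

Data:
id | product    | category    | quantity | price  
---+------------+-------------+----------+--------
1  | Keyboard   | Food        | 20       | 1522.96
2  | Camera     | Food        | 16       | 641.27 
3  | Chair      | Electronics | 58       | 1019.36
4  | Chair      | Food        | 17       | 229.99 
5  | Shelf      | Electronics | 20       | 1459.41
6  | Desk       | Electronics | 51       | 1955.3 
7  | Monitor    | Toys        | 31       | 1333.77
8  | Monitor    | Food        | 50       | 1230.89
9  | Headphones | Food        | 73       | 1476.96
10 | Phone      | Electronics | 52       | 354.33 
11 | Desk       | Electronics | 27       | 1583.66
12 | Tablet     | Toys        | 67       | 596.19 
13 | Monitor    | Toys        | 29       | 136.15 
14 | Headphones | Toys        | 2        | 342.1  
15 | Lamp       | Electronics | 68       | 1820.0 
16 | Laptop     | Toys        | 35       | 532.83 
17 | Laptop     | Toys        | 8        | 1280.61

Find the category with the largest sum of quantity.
SELECT category, SUM(quantity) as val
FROM sales
GROUP BY category
ORDER BY val DESC
LIMIT 1

Result: Electronics with sum(quantity) = 276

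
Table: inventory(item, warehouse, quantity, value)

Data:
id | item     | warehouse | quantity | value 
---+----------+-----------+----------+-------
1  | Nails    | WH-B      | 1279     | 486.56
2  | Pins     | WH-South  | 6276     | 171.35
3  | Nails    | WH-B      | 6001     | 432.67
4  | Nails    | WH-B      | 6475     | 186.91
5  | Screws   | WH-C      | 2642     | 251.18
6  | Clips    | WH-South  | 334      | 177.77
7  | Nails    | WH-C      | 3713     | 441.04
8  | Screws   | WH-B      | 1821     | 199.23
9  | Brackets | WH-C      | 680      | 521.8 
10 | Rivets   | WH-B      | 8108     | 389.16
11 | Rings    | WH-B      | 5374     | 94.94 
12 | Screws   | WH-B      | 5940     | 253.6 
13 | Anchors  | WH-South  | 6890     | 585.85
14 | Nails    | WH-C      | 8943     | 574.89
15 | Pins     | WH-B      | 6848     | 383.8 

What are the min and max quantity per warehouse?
SELECT warehouse, MIN(quantity), MAX(quantity)
FROM inventory
GROUP BY warehouse

Result:
  WH-B: min=1279, max=8108
  WH-C: min=680, max=8943
  WH-South: min=334, max=6890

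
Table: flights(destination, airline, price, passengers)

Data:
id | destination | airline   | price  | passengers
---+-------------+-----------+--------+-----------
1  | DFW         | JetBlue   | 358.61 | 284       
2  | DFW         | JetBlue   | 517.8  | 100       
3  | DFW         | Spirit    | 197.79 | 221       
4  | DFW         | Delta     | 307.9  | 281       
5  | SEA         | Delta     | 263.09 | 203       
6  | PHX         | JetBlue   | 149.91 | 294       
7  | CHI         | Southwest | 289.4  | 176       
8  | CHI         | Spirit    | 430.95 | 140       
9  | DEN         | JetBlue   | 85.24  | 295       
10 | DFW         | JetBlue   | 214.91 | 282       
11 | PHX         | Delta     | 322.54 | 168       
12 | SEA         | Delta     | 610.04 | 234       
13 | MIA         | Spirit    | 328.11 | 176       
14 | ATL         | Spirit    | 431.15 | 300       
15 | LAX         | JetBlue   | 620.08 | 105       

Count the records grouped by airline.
SELECT airline, COUNT(*) as count
FROM flights
GROUP BY airline

Result:
  Delta: 4
  JetBlue: 6
  Southwest: 1
  Spirit: 4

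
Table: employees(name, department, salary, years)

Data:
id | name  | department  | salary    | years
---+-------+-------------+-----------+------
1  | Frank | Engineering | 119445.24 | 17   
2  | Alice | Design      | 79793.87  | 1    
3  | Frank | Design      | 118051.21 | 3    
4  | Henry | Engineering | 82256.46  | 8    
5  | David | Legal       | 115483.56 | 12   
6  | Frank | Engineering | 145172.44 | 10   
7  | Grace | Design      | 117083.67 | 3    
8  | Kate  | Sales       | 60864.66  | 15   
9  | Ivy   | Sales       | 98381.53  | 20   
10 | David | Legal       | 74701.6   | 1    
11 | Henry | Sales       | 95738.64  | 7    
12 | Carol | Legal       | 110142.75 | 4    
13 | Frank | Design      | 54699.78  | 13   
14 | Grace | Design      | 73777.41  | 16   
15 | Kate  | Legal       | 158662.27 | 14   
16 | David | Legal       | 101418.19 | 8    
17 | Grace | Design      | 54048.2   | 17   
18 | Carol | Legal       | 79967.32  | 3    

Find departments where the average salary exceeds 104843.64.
SELECT department, AVG(salary)
FROM employees
GROUP BY department
HAVING AVG(salary) > 104843.64

Result:
  Engineering: avg=115624.71
  Legal: avg=106729.28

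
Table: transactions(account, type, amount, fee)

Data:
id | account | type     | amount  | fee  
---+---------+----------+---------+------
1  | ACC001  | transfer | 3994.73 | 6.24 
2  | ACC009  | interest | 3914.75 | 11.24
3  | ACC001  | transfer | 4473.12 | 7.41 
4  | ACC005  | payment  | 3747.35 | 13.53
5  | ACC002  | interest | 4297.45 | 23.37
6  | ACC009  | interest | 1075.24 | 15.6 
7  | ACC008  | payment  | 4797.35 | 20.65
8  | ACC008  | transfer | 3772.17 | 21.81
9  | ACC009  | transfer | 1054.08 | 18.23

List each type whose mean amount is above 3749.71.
SELECT type, AVG(amount)
FROM transactions
GROUP BY type
HAVING AVG(amount) > 3749.71

Result:
  payment: avg=4272.35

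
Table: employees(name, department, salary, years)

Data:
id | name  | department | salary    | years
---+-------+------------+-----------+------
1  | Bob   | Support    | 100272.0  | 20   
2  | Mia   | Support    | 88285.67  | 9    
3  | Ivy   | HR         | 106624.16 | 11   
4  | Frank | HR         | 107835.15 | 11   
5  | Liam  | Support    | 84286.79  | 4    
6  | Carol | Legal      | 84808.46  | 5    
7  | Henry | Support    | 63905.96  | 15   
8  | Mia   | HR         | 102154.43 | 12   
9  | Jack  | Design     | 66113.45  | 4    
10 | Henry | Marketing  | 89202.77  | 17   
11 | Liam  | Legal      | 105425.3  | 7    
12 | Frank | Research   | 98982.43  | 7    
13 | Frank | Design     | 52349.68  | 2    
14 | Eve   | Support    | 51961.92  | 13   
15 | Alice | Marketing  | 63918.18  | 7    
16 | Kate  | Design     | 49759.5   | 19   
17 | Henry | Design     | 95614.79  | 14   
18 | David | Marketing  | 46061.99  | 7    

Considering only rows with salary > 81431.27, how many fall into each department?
SELECT department, COUNT(*)
FROM employees
WHERE salary > 81431.27
GROUP BY department

Note: WHERE filters rows before grouping.

Result:
  Design: 1
  HR: 3
  Legal: 2
  Marketing: 1
  Research: 1
  Support: 3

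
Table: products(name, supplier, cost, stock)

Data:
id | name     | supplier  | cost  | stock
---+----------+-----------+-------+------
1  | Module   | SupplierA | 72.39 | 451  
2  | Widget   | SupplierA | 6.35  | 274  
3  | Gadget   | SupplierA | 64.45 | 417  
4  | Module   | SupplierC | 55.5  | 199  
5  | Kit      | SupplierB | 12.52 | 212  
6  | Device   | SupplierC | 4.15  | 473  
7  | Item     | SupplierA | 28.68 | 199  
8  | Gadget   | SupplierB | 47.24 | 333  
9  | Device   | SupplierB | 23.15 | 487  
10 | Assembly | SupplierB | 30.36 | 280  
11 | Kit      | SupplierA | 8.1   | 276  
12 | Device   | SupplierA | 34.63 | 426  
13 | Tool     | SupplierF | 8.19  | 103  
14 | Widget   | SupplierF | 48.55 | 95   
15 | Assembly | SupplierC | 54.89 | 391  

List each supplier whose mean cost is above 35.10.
SELECT supplier, AVG(cost)
FROM products
GROUP BY supplier
HAVING AVG(cost) > 35.10

Result:
  SupplierA: avg=35.77
  SupplierC: avg=38.18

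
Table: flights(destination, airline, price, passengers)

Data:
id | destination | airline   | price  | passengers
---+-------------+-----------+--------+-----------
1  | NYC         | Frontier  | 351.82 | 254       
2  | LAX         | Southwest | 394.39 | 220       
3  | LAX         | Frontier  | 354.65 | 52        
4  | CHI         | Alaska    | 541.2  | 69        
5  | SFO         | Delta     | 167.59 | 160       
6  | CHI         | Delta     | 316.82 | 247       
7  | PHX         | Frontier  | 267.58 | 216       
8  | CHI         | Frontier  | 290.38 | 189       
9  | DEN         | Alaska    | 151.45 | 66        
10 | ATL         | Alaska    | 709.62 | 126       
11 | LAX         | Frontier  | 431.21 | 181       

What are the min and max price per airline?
SELECT airline, MIN(price), MAX(price)
FROM flights
GROUP BY airline

Result:
  Alaska: min=151.45, max=709.62
  Delta: min=167.59, max=316.82
  Frontier: min=267.58, max=431.21
  Southwest: min=394.39, max=394.39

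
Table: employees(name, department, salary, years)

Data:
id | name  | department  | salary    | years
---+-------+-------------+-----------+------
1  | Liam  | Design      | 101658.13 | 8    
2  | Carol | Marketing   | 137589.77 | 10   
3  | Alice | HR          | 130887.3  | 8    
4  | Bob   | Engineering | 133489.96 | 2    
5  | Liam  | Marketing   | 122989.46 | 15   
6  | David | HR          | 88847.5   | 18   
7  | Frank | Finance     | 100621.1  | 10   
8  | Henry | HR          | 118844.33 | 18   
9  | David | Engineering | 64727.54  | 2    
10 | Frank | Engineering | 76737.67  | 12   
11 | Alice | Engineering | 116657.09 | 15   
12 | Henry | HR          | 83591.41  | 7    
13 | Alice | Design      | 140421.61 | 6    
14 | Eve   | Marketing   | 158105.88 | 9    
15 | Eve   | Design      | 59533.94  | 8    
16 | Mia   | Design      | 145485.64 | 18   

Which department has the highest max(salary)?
SELECT department, MAX(salary) as val
FROM employees
GROUP BY department
ORDER BY val DESC
LIMIT 1

Result: Marketing with max(salary) = 158105.88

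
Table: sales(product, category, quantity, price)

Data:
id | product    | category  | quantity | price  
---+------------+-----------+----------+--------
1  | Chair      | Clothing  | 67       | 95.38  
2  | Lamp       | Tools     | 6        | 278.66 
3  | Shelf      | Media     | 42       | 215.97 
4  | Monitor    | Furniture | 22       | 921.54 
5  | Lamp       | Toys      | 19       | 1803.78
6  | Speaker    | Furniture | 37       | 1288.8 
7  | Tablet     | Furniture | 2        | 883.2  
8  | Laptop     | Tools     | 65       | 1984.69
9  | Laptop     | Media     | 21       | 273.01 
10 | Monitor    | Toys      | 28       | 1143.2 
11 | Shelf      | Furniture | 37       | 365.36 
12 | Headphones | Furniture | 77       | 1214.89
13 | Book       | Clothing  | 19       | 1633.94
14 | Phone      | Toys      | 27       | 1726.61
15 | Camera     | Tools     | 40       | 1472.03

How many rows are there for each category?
SELECT category, COUNT(*) as count
FROM sales
GROUP BY category

Result:
  Clothing: 2
  Furniture: 5
  Media: 2
  Tools: 3
  Toys: 3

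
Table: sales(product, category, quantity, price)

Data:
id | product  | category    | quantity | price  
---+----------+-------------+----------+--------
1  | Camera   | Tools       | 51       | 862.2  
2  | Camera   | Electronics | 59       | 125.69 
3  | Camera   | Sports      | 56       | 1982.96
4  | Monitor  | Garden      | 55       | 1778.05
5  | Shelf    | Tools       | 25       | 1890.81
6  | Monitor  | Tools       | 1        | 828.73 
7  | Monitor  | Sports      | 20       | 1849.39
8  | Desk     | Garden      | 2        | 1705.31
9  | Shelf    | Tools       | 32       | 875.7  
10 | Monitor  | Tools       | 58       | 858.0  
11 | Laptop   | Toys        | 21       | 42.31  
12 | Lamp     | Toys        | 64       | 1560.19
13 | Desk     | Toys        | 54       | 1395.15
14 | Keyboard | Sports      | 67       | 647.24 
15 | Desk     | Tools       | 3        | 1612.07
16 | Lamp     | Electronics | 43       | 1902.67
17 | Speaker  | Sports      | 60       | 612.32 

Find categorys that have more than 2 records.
SELECT category, COUNT(*) as cnt
FROM sales
GROUP BY category
HAVING COUNT(*) > 2

Result:
  Sports: 4
  Tools: 6
  Toys: 3

Note: HAVING filters groups after aggregation, WHERE filters rows before.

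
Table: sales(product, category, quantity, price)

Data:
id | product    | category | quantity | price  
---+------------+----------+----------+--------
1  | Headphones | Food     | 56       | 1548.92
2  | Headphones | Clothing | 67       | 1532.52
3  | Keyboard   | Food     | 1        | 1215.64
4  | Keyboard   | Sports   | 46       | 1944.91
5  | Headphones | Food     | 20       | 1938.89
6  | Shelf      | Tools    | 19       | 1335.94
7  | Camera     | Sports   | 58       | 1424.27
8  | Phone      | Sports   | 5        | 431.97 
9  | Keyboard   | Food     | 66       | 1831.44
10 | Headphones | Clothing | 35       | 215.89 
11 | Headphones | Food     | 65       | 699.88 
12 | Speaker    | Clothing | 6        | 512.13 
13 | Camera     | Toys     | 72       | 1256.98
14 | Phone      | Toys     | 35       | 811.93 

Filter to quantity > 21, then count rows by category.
SELECT category, COUNT(*)
FROM sales
WHERE quantity > 21
GROUP BY category

Note: WHERE filters rows before grouping.

Result:
  Clothing: 2
  Food: 3
  Sports: 2
  Toys: 2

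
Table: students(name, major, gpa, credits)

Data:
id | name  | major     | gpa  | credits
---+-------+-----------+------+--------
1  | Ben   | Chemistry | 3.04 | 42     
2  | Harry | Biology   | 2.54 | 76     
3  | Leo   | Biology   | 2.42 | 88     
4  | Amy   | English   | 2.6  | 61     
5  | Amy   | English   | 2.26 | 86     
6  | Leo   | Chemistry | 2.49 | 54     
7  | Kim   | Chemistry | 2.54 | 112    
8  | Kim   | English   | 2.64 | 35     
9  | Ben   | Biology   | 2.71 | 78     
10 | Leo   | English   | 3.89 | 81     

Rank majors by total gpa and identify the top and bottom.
SELECT major, SUM(gpa)
FROM students
GROUP BY major
ORDER BY SUM(gpa)

All groups:
  Biology: 7.67
  Chemistry: 8.07
  English: 11.39

Highest: English (11.39)
Lowest: Biology (7.67)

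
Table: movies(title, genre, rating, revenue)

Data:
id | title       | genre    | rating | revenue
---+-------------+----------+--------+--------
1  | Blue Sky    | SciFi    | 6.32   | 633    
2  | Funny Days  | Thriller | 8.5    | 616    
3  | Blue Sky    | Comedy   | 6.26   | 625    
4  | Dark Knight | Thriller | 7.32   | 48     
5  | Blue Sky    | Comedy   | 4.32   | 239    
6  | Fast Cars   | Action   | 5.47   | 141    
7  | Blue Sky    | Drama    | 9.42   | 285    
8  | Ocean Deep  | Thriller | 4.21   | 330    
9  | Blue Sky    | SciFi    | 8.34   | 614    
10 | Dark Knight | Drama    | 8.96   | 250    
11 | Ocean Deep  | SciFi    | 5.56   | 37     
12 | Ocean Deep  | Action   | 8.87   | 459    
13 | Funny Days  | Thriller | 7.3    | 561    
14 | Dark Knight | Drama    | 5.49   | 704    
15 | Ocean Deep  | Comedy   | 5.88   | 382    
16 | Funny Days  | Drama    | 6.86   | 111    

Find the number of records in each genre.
SELECT genre, COUNT(*) as count
FROM movies
GROUP BY genre

Result:
  Action: 2
  Comedy: 3
  Drama: 4
  SciFi: 3
  Thriller: 4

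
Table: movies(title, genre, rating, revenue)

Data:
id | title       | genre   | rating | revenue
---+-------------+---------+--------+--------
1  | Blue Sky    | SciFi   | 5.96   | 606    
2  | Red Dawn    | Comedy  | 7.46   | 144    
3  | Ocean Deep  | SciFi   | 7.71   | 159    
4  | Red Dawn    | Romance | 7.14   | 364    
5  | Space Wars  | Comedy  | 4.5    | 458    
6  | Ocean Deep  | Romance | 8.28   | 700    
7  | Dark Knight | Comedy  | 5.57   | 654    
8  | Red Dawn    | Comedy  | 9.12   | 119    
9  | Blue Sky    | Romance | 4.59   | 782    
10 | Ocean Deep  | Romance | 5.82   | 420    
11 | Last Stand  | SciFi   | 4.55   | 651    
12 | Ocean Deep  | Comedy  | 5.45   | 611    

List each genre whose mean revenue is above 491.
SELECT genre, AVG(revenue)
FROM movies
GROUP BY genre
HAVING AVG(revenue) > 491

Result:
  Romance: avg=566.50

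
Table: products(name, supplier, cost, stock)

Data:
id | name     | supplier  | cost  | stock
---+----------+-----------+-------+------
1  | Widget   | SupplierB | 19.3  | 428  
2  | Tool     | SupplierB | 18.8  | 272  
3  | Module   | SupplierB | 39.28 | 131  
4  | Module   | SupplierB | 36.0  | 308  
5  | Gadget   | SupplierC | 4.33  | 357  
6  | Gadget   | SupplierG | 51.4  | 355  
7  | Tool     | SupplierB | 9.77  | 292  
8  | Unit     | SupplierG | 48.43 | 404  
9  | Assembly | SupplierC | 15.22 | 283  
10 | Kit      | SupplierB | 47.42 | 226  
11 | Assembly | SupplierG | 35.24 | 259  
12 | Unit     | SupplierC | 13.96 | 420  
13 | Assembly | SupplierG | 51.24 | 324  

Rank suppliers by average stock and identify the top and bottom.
SELECT supplier, AVG(stock)
FROM products
GROUP BY supplier
ORDER BY AVG(stock)

All groups:
  SupplierB: 276.17
  SupplierG: 335.50
  SupplierC: 353.33

Highest: SupplierC (353.33)
Lowest: SupplierB (276.17)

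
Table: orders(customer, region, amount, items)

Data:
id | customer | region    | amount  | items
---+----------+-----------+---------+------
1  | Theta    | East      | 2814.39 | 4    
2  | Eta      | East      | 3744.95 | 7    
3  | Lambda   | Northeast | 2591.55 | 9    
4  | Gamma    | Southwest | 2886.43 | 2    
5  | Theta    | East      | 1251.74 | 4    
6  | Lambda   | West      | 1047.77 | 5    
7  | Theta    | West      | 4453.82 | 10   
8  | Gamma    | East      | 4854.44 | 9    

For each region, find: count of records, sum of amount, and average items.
SELECT region,
       COUNT(*) as cnt,
       SUM(amount) as total_amount,
       AVG(items) as avg_items
FROM orders
GROUP BY region

Result:
  East: 4 records, 12665.52 total amount, 6.00 avg items
  Northeast: 1 records, 2591.55 total amount, 9.00 avg items
  Southwest: 1 records, 2886.43 total amount, 2.00 avg items
  West: 2 records, 5501.59 total amount, 7.50 avg items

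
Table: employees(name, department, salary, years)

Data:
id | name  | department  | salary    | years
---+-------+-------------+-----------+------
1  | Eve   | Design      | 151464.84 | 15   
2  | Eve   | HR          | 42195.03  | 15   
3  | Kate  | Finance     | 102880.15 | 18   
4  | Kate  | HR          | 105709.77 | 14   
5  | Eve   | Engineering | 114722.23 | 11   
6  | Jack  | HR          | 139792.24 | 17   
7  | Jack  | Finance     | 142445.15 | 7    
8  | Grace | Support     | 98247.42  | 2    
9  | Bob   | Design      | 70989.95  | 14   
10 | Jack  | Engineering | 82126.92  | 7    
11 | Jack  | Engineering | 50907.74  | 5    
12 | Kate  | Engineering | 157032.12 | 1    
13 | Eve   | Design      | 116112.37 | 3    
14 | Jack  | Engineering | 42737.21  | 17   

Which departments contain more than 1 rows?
SELECT department, COUNT(*) as cnt
FROM employees
GROUP BY department
HAVING COUNT(*) > 1

Result:
  Design: 3
  Engineering: 5
  Finance: 2
  HR: 3

Note: HAVING filters groups after aggregation, WHERE filters rows before.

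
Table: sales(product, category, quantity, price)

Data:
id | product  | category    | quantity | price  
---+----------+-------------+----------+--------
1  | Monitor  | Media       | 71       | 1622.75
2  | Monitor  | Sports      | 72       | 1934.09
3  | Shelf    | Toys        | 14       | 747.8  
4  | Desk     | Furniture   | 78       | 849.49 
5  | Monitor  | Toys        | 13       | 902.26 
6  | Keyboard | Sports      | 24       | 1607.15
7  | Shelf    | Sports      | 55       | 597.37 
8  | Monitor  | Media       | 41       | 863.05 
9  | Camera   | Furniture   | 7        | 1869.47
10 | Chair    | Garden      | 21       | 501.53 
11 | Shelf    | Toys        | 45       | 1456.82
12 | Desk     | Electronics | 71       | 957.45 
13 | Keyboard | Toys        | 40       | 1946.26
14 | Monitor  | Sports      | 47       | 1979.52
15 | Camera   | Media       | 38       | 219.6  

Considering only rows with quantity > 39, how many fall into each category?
SELECT category, COUNT(*)
FROM sales
WHERE quantity > 39
GROUP BY category

Note: WHERE filters rows before grouping.

Result:
  Electronics: 1
  Furniture: 1
  Media: 2
  Sports: 3
  Toys: 2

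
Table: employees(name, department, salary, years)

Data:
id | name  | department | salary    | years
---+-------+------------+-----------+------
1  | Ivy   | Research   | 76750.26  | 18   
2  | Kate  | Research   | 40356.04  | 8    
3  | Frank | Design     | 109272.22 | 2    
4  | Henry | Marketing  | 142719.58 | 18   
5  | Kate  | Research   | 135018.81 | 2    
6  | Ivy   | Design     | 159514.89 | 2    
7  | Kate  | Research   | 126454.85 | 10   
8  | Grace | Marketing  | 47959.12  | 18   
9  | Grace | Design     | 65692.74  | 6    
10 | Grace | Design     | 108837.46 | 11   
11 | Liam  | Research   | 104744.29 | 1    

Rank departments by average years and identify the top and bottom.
SELECT department, AVG(years)
FROM employees
GROUP BY department
ORDER BY AVG(years)

All groups:
  Design: 5.25
  Research: 7.80
  Marketing: 18.00

Highest: Marketing (18.00)
Lowest: Design (5.25)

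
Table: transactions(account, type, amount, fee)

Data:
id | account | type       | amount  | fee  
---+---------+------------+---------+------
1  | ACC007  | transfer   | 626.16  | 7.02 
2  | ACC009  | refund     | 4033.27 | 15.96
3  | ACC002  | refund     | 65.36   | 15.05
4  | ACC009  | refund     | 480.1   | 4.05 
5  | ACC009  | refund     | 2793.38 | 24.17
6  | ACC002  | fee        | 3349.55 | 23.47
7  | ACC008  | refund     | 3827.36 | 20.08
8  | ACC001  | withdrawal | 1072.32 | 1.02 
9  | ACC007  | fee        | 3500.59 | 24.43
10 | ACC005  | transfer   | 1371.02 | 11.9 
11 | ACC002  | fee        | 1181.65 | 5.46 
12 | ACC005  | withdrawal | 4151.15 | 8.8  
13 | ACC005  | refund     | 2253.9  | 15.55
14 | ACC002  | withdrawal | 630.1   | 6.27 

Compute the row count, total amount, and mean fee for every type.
SELECT type,
       COUNT(*) as cnt,
       SUM(amount) as total_amount,
       AVG(fee) as avg_fee
FROM transactions
GROUP BY type

Result:
  fee: 3 records, 8031.79 total amount, 17.79 avg fee
  refund: 6 records, 13453.37 total amount, 15.81 avg fee
  transfer: 2 records, 1997.18 total amount, 9.46 avg fee
  withdrawal: 3 records, 5853.57 total amount, 5.36 avg fee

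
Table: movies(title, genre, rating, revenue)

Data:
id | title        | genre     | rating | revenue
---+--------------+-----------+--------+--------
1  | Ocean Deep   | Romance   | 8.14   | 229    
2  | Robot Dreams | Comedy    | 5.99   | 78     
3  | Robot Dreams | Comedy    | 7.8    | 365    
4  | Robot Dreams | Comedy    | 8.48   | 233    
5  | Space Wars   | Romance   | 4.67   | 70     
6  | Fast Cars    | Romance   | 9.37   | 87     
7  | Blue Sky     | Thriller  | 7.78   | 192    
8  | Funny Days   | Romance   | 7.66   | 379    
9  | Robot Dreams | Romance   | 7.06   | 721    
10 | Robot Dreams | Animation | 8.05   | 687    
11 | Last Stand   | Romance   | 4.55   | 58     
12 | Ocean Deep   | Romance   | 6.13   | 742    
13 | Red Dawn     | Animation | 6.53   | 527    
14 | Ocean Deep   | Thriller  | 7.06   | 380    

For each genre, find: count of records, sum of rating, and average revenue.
SELECT genre,
       COUNT(*) as cnt,
       SUM(rating) as total_rating,
       AVG(revenue) as avg_revenue
FROM movies
GROUP BY genre

Result:
  Animation: 2 records, 14.58 total rating, 607.00 avg revenue
  Comedy: 3 records, 22.27 total rating, 225.33 avg revenue
  Romance: 7 records, 47.58 total rating, 326.57 avg revenue
  Thriller: 2 records, 14.84 total rating, 286.00 avg revenue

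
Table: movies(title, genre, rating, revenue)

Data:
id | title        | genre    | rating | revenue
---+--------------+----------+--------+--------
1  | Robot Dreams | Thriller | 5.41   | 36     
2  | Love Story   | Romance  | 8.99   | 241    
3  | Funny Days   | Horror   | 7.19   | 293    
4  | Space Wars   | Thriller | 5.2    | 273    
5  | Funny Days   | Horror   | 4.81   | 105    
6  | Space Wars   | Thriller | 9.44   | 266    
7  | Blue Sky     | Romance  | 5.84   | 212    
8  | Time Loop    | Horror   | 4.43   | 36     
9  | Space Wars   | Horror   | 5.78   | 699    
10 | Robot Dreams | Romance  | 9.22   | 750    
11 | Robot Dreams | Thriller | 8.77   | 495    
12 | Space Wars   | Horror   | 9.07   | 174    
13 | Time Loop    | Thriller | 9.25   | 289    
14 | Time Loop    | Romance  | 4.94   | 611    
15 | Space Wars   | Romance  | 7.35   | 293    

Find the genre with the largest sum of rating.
SELECT genre, SUM(rating) as val
FROM movies
GROUP BY genre
ORDER BY val DESC
LIMIT 1

Result: Thriller with sum(rating) = 38.07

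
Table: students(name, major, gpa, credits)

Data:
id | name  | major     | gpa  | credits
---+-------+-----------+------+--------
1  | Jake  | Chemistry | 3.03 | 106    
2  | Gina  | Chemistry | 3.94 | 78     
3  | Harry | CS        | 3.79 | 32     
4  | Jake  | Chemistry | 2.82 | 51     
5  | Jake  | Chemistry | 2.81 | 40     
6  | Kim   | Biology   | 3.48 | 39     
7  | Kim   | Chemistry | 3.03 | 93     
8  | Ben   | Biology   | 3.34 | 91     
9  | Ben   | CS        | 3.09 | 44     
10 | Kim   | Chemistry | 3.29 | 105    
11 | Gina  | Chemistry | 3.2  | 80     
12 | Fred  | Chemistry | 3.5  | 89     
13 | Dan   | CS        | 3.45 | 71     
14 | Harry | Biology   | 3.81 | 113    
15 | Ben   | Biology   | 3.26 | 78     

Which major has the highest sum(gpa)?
SELECT major, SUM(gpa) as val
FROM students
GROUP BY major
ORDER BY val DESC
LIMIT 1

Result: Chemistry with sum(gpa) = 25.62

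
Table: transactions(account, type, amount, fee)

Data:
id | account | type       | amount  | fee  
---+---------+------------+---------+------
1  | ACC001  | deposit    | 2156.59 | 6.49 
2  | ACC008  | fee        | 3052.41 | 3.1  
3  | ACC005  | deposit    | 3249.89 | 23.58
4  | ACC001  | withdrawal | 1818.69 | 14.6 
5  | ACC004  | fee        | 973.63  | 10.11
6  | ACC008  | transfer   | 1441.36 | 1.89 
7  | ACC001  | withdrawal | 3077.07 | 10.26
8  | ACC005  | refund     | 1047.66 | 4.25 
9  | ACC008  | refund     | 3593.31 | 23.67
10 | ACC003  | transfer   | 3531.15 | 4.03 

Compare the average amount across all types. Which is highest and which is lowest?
SELECT type, AVG(amount)
FROM transactions
GROUP BY type
ORDER BY AVG(amount)

All groups:
  fee: 2013.02
  refund: 2320.49
  withdrawal: 2447.88
  transfer: 2486.26
  deposit: 2703.24

Highest: deposit (2703.24)
Lowest: fee (2013.02)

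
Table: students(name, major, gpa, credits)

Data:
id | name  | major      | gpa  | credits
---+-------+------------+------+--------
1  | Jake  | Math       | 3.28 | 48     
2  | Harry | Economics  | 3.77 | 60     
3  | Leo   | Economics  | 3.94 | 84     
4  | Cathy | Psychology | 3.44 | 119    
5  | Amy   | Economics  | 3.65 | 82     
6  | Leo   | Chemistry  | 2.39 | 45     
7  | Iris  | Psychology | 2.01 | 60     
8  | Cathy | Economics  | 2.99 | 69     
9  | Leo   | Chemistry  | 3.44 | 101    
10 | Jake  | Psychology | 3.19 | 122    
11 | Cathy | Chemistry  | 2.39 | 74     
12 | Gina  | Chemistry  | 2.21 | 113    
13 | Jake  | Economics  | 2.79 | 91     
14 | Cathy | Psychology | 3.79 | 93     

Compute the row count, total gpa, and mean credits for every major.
SELECT major,
       COUNT(*) as cnt,
       SUM(gpa) as total_gpa,
       AVG(credits) as avg_credits
FROM students
GROUP BY major

Result:
  Chemistry: 4 records, 10.43 total gpa, 83.25 avg credits
  Economics: 5 records, 17.14 total gpa, 77.20 avg credits
  Math: 1 records, 3.28 total gpa, 48.00 avg credits
  Psychology: 4 records, 12.43 total gpa, 98.50 avg credits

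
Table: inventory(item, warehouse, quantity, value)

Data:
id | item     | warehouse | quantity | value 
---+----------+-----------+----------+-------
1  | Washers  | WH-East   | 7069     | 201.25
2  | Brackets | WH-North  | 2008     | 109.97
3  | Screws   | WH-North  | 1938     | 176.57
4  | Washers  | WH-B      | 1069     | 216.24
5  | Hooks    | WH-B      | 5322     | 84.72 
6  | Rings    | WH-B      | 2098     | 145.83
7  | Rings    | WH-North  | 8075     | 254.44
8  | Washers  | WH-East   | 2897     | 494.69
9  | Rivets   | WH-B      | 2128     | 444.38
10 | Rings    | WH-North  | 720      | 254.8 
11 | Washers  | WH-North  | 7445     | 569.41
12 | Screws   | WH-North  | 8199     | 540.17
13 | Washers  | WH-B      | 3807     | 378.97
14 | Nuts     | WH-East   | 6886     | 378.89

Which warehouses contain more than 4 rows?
SELECT warehouse, COUNT(*) as cnt
FROM inventory
GROUP BY warehouse
HAVING COUNT(*) > 4

Result:
  WH-B: 5
  WH-North: 6

Note: HAVING filters groups after aggregation, WHERE filters rows before.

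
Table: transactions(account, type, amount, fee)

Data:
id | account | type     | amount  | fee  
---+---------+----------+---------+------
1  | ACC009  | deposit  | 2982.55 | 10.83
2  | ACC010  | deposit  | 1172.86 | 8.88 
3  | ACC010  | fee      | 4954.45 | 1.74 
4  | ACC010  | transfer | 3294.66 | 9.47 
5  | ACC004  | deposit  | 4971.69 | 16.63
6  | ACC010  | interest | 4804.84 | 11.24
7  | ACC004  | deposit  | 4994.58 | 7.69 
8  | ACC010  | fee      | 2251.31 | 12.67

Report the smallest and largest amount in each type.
SELECT type, MIN(amount), MAX(amount)
FROM transactions
GROUP BY type

Result:
  deposit: min=1172.86, max=4994.58
  fee: min=2251.31, max=4954.45
  interest: min=4804.84, max=4804.84
  transfer: min=3294.66, max=3294.66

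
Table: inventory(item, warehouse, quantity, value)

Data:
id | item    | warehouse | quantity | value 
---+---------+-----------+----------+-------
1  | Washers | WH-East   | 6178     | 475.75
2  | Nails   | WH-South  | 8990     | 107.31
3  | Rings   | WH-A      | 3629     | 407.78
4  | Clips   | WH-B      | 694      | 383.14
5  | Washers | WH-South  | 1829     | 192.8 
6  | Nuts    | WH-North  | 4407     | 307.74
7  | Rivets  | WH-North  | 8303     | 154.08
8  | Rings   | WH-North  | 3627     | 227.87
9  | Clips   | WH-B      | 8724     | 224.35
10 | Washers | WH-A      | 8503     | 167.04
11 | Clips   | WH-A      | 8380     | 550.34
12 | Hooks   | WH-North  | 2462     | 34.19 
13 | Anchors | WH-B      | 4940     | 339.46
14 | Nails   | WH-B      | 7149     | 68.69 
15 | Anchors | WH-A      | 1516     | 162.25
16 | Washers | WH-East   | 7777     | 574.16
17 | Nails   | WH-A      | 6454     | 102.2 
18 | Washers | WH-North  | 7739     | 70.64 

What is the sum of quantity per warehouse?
SELECT warehouse, SUM(quantity) as result
FROM inventory
GROUP BY warehouse

Result:
  WH-A: 28482
  WH-B: 21507
  WH-East: 13955
  WH-North: 26538
  WH-South: 10819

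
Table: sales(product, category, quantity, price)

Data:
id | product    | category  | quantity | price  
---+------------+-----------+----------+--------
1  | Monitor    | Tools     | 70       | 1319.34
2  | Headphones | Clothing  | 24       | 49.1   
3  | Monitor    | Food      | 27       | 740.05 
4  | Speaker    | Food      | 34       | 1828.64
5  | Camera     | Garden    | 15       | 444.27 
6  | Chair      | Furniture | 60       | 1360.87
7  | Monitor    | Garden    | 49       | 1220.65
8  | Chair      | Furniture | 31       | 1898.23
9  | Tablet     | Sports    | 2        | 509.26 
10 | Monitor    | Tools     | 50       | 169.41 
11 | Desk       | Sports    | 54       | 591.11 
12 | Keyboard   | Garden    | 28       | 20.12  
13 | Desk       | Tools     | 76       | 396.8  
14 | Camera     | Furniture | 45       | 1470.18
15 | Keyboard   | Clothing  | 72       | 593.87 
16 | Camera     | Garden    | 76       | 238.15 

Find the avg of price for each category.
SELECT category, AVG(price) as result
FROM sales
GROUP BY category

Result:
  Clothing: 321.49
  Food: 1284.35
  Furniture: 1576.43
  Garden: 480.80
  Sports: 550.19
  Tools: 628.52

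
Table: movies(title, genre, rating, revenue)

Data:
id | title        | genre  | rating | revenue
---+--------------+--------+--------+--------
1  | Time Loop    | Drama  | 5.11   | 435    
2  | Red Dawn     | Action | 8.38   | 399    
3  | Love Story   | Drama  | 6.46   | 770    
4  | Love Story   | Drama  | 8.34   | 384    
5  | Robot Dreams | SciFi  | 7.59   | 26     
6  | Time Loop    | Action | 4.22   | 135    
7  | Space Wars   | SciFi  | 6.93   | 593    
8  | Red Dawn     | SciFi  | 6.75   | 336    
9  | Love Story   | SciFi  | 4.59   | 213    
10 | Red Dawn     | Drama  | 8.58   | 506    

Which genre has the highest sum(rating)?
SELECT genre, SUM(rating) as val
FROM movies
GROUP BY genre
ORDER BY val DESC
LIMIT 1

Result: Drama with sum(rating) = 28.49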